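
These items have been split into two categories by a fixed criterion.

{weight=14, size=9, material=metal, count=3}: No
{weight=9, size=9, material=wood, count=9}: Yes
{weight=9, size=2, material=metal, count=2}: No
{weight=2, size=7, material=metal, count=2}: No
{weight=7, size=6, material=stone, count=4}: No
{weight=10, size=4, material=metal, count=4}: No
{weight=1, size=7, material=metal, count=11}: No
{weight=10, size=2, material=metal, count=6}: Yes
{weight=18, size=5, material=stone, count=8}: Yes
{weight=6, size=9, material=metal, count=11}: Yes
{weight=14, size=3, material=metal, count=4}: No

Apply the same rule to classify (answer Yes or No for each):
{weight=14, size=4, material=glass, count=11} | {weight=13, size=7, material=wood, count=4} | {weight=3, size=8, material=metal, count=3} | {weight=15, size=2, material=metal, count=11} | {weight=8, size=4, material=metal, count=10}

Yes, No, No, Yes, Yes

The distinguishing property — count ≥ 6 AND weight ≥ 2 — holds for all the 'Yes' cases and none of the 'No' cases.
{weight=14, size=4, material=glass, count=11} — count = 11, weight = 14, hence Yes.
{weight=13, size=7, material=wood, count=4} — count = 4, weight = 13, hence No.
{weight=3, size=8, material=metal, count=3} — count = 3, weight = 3, hence No.
{weight=15, size=2, material=metal, count=11} — count = 11, weight = 15, hence Yes.
{weight=8, size=4, material=metal, count=10} — count = 10, weight = 8, hence Yes.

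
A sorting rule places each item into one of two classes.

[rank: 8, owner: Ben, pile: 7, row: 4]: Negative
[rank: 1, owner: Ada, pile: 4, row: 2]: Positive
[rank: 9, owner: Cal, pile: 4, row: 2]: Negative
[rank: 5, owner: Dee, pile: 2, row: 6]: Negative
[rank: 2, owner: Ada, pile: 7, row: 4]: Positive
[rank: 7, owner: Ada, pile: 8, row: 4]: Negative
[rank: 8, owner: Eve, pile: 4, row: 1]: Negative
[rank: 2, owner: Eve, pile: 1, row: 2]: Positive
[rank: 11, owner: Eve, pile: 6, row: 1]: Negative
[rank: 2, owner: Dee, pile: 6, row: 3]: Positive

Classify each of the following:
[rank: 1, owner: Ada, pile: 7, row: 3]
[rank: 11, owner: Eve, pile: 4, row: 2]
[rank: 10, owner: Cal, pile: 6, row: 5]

Positive, Negative, Negative

The rule appears to be: rank ≤ 2.
[rank: 1, owner: Ada, pile: 7, row: 3]: rank = 1 — passes, so Positive. [rank: 11, owner: Eve, pile: 4, row: 2]: rank = 11 — lacks this property, so Negative. [rank: 10, owner: Cal, pile: 6, row: 5]: rank = 10 — lacks this property, so Negative.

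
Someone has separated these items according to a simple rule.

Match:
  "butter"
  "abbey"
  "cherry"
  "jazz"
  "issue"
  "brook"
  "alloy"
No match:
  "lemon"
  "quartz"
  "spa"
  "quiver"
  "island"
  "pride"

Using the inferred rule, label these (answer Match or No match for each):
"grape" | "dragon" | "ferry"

No match, No match, Match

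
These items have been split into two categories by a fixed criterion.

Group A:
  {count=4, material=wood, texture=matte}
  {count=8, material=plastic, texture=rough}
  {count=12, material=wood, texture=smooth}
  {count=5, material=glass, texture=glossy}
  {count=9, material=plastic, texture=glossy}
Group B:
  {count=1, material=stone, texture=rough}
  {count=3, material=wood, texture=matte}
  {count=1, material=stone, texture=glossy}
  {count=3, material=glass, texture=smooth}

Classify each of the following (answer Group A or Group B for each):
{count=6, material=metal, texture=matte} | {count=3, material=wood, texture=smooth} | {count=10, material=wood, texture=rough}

Group A, Group B, Group A

'Group A' ⟺ count ≥ 4.
{count=6, material=metal, texture=matte} → count = 6 → Group A.
{count=3, material=wood, texture=smooth} → count = 3 → Group B.
{count=10, material=wood, texture=rough} → count = 10 → Group A.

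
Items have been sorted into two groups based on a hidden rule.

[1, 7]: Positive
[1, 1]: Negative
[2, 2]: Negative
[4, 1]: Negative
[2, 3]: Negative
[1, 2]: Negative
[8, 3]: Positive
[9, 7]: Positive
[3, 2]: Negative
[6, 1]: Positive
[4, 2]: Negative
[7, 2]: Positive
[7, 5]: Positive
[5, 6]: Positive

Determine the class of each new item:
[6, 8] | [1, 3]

Positive, Negative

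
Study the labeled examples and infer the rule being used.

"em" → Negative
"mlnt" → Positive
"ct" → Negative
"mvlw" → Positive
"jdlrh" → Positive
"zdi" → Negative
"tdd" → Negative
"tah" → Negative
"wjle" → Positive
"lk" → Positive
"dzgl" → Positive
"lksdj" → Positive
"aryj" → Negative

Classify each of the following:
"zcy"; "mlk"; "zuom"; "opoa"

The simplest hypothesis consistent with all the labels is: contains 'l'.
"zcy" → no 'l' → Negative.
"mlk" → has 'l' → Positive.
"zuom" → no 'l' → Negative.
"opoa" → no 'l' → Negative.

Negative, Positive, Negative, Negative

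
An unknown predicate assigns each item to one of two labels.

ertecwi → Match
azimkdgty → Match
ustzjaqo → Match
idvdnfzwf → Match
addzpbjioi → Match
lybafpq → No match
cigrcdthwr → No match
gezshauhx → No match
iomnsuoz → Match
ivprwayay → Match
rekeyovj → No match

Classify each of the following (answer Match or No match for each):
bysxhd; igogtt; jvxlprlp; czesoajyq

A rule that fits every label: starts with a vowel — true of each 'Match' example, false of each 'No match' one.
bysxhd — starts with 'b', hence No match. igogtt — starts with 'i', hence Match. jvxlprlp — starts with 'j', hence No match. czesoajyq — starts with 'c', hence No match.

No match, Match, No match, No match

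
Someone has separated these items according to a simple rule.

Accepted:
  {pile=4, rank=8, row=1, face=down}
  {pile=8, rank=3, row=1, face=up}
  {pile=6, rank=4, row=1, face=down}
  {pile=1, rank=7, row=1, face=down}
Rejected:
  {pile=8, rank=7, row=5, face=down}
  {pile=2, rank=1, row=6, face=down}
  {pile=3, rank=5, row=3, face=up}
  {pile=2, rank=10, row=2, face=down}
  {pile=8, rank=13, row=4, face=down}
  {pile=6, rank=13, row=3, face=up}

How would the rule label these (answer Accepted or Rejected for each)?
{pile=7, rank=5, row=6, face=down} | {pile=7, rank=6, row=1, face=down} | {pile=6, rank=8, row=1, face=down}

Looking at the examples, the only property every 'Accepted' case has and every 'Rejected' case lacks is: row = 1.
{pile=7, rank=5, row=6, face=down} → row = 6 → Rejected. {pile=7, rank=6, row=1, face=down} → row = 1 → Accepted. {pile=6, rank=8, row=1, face=down} → row = 1 → Accepted.

Rejected, Accepted, Accepted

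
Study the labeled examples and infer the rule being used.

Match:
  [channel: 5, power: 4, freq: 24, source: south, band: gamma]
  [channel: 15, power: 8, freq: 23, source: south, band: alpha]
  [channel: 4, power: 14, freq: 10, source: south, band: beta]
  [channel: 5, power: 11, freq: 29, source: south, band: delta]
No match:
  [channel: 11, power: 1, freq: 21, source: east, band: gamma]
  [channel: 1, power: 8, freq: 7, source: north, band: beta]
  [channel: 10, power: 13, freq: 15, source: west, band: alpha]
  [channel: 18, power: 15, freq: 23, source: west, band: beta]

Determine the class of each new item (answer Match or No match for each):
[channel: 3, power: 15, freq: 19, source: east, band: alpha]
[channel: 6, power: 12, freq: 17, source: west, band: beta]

The rule appears to be: source is south.

No match, No match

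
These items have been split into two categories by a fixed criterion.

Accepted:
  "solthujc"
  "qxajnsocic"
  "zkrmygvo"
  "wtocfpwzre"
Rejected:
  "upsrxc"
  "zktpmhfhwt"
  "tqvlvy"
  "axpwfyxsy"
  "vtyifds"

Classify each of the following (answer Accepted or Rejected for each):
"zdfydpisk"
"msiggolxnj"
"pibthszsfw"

The classifier is using: contains 'o'.
Rejected: "zdfydpisk", since no 'o'.
Accepted: "msiggolxnj", since has 'o'.
Rejected: "pibthszsfw", since no 'o'.

Rejected, Accepted, Rejected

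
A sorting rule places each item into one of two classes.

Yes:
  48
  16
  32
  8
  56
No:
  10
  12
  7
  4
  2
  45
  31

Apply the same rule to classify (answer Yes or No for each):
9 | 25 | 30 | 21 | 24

No, No, No, No, Yes

Every 'Yes' example satisfies: multiple of 8. None of the 'No' examples do.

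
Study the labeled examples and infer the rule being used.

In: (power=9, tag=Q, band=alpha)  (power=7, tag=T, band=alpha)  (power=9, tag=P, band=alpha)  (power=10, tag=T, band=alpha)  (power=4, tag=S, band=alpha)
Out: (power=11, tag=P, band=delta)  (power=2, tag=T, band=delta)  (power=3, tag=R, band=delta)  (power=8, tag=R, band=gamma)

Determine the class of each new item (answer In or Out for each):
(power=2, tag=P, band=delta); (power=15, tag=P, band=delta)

Out, Out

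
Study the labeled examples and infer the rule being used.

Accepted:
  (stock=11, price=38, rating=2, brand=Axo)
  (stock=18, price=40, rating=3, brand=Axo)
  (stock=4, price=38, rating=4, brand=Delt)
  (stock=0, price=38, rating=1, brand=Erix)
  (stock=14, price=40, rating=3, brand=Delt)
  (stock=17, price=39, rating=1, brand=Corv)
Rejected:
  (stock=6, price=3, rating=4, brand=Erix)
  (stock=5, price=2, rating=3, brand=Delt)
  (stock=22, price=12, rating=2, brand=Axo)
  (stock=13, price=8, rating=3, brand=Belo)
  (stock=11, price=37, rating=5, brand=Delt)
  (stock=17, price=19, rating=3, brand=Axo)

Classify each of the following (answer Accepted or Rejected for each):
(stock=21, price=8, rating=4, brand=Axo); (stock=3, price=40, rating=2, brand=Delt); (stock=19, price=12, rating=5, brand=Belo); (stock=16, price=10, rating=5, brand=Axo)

Rejected, Accepted, Rejected, Rejected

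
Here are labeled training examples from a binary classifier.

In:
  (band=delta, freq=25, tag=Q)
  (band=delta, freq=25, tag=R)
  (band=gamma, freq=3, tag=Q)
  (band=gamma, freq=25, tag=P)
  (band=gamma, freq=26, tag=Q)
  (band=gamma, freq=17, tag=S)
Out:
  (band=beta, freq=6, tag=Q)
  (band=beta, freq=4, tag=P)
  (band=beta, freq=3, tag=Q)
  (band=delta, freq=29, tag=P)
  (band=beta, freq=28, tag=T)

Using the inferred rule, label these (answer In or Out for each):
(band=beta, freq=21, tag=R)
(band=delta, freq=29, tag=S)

Out, Out

The classifier is using: band is gamma OR freq = 25.
(band=beta, freq=21, tag=R) — band is beta, freq = 21, hence Out. (band=delta, freq=29, tag=S) — band is delta, freq = 29, hence Out.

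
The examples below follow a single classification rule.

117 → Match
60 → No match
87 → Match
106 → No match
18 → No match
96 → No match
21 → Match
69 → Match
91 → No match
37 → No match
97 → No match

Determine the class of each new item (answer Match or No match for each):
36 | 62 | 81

No match, No match, Match

All 'Match' examples share one property — ≡ 3 (mod 6) — and every 'No match' example lacks it.
36 → 36 mod 6 = 0 → No match. 62 → 62 mod 6 = 2 → No match. 81 → 81 mod 6 = 3 → Match.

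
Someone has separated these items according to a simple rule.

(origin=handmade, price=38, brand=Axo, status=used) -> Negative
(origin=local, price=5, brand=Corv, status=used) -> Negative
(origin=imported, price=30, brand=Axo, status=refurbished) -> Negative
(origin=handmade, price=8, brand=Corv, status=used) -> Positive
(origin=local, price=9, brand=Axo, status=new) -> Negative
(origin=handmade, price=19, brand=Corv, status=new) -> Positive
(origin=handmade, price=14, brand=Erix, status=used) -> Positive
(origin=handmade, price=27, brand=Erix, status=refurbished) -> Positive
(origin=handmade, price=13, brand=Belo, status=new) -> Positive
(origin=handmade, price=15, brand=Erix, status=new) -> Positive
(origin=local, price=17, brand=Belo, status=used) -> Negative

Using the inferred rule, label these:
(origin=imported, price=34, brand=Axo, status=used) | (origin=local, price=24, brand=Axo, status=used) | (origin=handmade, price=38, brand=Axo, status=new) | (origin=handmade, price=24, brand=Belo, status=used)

Negative, Negative, Negative, Positive

All 'Positive' examples share one property — origin is handmade AND price ≤ 27 — and every 'Negative' example lacks it.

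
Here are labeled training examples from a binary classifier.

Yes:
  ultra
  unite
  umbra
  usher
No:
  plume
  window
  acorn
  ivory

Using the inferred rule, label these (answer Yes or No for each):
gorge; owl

Every 'Yes' example satisfies: starts with 'u'. None of the 'No' examples do.
gorge — starts with 'g', hence No.
owl — starts with 'o', hence No.

No, No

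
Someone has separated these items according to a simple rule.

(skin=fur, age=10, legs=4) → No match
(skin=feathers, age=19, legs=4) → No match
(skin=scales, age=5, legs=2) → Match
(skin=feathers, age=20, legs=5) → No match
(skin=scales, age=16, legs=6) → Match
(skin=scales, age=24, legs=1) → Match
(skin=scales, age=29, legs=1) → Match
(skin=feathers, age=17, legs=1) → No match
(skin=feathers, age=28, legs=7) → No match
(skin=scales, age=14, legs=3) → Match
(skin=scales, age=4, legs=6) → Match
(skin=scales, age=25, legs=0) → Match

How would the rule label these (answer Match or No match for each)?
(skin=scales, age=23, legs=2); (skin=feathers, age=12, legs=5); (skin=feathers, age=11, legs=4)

A rule that fits every label: skin is scales — true of each 'Match' example, false of each 'No match' one.

Match, No match, No match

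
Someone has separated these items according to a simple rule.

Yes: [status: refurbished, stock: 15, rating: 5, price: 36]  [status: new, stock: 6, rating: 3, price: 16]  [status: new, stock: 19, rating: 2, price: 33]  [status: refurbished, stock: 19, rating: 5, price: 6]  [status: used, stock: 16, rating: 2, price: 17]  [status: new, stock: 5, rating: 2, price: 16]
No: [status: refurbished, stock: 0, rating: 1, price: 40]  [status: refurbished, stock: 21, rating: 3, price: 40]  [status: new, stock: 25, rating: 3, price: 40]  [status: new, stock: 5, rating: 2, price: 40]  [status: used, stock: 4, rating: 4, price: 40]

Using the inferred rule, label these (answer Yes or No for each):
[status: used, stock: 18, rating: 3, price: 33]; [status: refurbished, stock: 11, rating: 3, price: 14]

Yes, Yes

Every 'Yes' example satisfies: price ≤ 36. None of the 'No' examples do.
[status: used, stock: 18, rating: 3, price: 33] — price = 33, hence Yes.
[status: refurbished, stock: 11, rating: 3, price: 14] — price = 14, hence Yes.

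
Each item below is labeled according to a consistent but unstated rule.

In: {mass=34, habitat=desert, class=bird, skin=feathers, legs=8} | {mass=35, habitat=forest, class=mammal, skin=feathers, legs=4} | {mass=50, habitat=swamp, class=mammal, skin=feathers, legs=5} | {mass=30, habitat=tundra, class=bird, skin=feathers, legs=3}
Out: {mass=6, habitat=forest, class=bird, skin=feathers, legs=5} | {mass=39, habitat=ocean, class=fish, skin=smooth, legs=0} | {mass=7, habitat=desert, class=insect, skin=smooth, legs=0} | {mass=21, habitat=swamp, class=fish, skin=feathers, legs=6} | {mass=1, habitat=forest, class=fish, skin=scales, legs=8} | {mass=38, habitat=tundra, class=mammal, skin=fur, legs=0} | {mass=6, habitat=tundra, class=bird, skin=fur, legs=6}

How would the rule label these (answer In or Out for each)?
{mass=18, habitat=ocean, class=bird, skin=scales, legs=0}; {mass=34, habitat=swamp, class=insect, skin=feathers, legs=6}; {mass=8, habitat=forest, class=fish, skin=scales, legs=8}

Out, In, Out

The pattern is that an item is 'In' exactly when: skin is feathers AND mass ≥ 30.
{mass=18, habitat=ocean, class=bird, skin=scales, legs=0}: skin is scales, mass = 18, does not fit → Out. {mass=34, habitat=swamp, class=insect, skin=feathers, legs=6}: skin is feathers, mass = 34, fits → In. {mass=8, habitat=forest, class=fish, skin=scales, legs=8}: skin is scales, mass = 8, does not fit → Out.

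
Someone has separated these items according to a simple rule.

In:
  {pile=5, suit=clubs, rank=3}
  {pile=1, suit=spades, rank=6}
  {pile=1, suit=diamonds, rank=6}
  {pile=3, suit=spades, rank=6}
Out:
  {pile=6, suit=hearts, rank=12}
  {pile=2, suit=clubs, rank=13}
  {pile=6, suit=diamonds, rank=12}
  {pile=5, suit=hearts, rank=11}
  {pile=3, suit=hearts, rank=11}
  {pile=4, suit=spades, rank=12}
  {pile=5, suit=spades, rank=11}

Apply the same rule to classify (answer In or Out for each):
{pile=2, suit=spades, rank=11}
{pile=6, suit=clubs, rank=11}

The pattern is that an item is 'In' exactly when: rank ≤ 6.

Out, Out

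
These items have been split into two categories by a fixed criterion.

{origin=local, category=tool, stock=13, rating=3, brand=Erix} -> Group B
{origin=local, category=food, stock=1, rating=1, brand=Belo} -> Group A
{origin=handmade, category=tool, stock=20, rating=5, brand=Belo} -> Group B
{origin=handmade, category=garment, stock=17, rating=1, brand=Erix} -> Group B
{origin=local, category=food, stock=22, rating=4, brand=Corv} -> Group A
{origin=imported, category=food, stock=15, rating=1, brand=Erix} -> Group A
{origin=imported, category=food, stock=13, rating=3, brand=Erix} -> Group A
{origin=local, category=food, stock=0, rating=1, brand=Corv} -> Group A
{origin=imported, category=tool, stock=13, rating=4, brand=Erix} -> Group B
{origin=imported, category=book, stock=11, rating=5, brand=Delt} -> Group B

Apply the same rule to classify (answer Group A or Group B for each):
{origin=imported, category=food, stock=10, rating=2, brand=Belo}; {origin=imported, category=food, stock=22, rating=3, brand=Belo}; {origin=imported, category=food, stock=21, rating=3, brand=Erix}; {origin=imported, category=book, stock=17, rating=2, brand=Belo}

Comparing the two groups points to one rule — category is food.
{origin=imported, category=food, stock=10, rating=2, brand=Belo}: category is food, qualifies → Group A.
{origin=imported, category=food, stock=22, rating=3, brand=Belo}: category is food, qualifies → Group A.
{origin=imported, category=food, stock=21, rating=3, brand=Erix}: category is food, qualifies → Group A.
{origin=imported, category=book, stock=17, rating=2, brand=Belo}: category is book, does not fit → Group B.

Group A, Group A, Group A, Group B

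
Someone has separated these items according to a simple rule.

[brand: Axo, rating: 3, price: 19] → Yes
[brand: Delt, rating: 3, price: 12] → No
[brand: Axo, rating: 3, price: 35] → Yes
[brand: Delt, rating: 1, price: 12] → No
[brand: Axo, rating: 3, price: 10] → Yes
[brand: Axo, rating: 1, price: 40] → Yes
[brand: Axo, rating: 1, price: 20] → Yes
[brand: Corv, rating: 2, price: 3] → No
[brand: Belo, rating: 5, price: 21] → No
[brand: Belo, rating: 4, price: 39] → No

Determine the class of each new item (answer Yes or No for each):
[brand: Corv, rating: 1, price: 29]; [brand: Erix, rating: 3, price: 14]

'Yes' ⟺ brand is Axo.

No, No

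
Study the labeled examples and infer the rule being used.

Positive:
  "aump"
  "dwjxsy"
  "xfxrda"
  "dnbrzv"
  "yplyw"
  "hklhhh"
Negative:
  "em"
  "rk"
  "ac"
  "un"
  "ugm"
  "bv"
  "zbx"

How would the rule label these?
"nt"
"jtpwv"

Negative, Positive

The common property of the 'Positive' items is: length ≥ 4. No 'Negative' item has it.
Negative: "nt", since length 2. Positive: "jtpwv", since length 5.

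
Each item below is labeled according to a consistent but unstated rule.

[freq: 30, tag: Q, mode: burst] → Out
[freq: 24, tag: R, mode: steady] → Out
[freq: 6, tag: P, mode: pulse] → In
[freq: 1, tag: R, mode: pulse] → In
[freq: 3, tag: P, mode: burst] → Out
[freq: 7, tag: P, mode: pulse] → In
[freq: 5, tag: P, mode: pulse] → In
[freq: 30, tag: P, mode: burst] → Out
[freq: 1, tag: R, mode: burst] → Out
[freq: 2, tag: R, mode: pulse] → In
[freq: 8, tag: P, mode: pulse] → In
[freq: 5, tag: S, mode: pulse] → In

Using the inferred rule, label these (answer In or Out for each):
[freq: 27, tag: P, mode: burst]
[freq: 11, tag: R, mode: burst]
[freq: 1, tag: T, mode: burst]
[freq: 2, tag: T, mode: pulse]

Out, Out, Out, In

The classifier is using: mode is pulse.
[freq: 27, tag: P, mode: burst]: Out (mode is burst). [freq: 11, tag: R, mode: burst]: Out (mode is burst). [freq: 1, tag: T, mode: burst]: Out (mode is burst). [freq: 2, tag: T, mode: pulse]: In (mode is pulse).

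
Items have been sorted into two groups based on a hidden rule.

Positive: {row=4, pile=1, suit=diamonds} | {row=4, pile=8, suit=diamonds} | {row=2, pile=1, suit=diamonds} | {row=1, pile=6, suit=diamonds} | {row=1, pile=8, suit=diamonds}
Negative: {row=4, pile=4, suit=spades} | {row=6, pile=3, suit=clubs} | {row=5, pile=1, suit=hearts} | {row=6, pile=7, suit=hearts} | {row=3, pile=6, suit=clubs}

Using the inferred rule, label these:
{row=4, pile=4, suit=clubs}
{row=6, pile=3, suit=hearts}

Negative, Negative

A rule that fits every label: suit is diamonds — true of each 'Positive' example, false of each 'Negative' one.
{row=4, pile=4, suit=clubs}: Negative (suit is clubs). {row=6, pile=3, suit=hearts}: Negative (suit is hearts).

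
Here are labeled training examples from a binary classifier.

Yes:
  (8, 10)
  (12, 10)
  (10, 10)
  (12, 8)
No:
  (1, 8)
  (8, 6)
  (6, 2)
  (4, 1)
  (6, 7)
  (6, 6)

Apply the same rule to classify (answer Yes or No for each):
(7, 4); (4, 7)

The rule appears to be: sum ≥ 18.
(7, 4) → 7+4 = 11 → No.
(4, 7) → 4+7 = 11 → No.

No, No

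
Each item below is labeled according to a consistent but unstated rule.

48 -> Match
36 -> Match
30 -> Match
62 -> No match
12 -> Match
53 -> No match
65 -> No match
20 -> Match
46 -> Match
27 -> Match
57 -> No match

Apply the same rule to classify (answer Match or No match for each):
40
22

The distinguishing property — at most 48 — holds for all the 'Match' cases and none of the 'No match' cases.
40: 40 ≤ 48, satisfies this → Match.
22: 22 ≤ 48, satisfies this → Match.

Match, Match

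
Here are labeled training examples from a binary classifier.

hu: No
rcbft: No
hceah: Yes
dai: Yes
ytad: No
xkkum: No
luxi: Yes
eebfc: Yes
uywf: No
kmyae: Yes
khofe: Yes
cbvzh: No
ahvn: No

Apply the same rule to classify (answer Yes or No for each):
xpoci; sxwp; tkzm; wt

Yes, No, No, No

One predicate separates the groups cleanly: has ≥ 2 vowels.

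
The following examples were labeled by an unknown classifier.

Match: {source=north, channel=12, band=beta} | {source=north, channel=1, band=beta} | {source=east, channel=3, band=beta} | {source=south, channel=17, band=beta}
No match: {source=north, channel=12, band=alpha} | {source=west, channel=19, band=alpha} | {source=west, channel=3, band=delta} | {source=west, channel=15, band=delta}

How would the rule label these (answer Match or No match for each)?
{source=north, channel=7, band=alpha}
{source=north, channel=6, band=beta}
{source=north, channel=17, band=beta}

A rule that fits every label: band is beta — true of each 'Match' example, false of each 'No match' one.
{source=north, channel=7, band=alpha}: No match (band is alpha). {source=north, channel=6, band=beta}: Match (band is beta). {source=north, channel=17, band=beta}: Match (band is beta).

No match, Match, Match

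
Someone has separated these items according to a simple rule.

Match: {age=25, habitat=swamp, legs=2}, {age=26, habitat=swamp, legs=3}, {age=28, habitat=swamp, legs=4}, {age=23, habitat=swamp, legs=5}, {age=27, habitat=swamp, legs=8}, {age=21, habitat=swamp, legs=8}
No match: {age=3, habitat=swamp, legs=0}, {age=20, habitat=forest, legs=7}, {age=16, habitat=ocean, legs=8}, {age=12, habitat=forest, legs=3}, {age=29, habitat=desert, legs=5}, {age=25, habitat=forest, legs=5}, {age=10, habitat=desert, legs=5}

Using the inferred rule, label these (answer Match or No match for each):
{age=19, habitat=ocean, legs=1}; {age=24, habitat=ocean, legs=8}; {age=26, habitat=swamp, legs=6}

The pattern is that an item is 'Match' exactly when: habitat is swamp AND age ≥ 10.
{age=19, habitat=ocean, legs=1}: habitat is ocean, age = 19, lacks this property → No match.
{age=24, habitat=ocean, legs=8}: habitat is ocean, age = 24, lacks this property → No match.
{age=26, habitat=swamp, legs=6}: habitat is swamp, age = 26, has this property → Match.

No match, No match, Match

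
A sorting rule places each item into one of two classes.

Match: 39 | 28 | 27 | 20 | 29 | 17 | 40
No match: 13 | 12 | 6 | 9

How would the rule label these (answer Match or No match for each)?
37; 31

Match, Match

Rule: at least 17. This holds for each 'Match' example and fails for each 'No match' one.
37 — 37 ≥ 17, hence Match.
31 — 31 ≥ 17, hence Match.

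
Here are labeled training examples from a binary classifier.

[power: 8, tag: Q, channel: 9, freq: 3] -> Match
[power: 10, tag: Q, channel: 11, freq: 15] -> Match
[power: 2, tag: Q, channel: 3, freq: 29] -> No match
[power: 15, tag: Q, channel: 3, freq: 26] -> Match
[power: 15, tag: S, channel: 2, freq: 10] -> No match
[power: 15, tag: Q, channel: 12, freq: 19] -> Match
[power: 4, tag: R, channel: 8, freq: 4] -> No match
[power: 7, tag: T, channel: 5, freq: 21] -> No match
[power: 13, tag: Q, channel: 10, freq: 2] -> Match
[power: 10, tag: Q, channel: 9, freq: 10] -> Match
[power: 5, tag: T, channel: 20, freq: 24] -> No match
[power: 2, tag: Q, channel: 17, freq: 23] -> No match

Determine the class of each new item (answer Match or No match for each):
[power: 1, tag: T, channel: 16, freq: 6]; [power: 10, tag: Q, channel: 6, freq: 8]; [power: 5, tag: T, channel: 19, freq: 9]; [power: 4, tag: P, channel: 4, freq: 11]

No match, Match, No match, No match

Rule: tag is Q AND power ≥ 4. This holds for each 'Match' example and fails for each 'No match' one.
[power: 1, tag: T, channel: 16, freq: 6] — tag is T, power = 1, hence No match. [power: 10, tag: Q, channel: 6, freq: 8] — tag is Q, power = 10, hence Match. [power: 5, tag: T, channel: 19, freq: 9] — tag is T, power = 5, hence No match. [power: 4, tag: P, channel: 4, freq: 11] — tag is P, power = 4, hence No match.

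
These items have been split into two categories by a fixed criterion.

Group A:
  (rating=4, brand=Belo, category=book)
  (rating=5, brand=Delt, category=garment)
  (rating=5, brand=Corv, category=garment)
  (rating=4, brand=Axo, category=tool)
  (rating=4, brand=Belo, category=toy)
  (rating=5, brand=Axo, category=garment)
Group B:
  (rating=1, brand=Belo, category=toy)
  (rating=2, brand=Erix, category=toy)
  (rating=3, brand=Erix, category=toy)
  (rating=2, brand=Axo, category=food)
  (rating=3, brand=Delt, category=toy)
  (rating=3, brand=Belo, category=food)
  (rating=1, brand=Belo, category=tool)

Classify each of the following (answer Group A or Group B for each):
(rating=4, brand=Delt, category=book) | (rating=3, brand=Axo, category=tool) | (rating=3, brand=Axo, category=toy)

Group A, Group B, Group B

The pattern is that an item is 'Group A' exactly when: rating ≥ 4.
(rating=4, brand=Delt, category=book): rating = 4 — matches, so Group A.
(rating=3, brand=Axo, category=tool): rating = 3 — doesn't match, so Group B.
(rating=3, brand=Axo, category=toy): rating = 3 — doesn't match, so Group B.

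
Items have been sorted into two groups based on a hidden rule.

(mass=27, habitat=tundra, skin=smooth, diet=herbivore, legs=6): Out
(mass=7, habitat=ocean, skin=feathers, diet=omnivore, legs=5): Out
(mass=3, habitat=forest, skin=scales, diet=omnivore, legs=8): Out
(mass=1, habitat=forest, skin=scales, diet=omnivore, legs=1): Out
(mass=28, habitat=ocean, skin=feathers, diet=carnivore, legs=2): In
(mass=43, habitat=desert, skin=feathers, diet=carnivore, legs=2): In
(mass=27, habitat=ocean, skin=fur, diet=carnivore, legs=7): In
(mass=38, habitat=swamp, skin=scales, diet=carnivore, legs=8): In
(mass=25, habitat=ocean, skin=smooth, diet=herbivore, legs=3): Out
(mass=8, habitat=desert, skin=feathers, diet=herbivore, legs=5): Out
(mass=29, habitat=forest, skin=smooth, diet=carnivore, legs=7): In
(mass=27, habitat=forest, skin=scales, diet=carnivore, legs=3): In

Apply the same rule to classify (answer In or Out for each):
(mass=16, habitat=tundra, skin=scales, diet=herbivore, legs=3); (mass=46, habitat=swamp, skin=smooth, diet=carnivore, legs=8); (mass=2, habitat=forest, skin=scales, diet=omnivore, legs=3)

Out, In, Out

Comparing the two groups points to one rule — diet is carnivore.
(mass=16, habitat=tundra, skin=scales, diet=herbivore, legs=3): diet is herbivore — fails the rule, so Out. (mass=46, habitat=swamp, skin=smooth, diet=carnivore, legs=8): diet is carnivore — has this property, so In. (mass=2, habitat=forest, skin=scales, diet=omnivore, legs=3): diet is omnivore — fails the rule, so Out.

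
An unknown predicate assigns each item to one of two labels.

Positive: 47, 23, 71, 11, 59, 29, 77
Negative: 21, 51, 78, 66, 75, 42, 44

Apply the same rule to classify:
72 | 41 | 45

The rule appears to be: ≡ 5 (mod 6).
72: 72 mod 6 = 0 — doesn't match, so Negative.
41: 41 mod 6 = 5 — qualifies, so Positive.
45: 45 mod 6 = 3 — doesn't match, so Negative.

Negative, Positive, Negative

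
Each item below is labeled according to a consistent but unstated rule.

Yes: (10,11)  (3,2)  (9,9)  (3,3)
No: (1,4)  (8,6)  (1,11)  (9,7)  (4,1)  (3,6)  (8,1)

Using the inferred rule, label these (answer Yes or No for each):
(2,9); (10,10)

No, Yes

The simplest hypothesis consistent with all the labels is: |first − second| ≤ 1.
(2,9): No (|2−9| = 7).
(10,10): Yes (|10−10| = 0).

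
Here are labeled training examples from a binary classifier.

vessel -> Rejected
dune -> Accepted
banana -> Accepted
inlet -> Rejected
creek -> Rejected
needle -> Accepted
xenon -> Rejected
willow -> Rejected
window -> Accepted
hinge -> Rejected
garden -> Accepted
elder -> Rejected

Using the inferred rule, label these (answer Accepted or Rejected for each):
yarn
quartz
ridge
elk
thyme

Accepted, Rejected, Rejected, Rejected, Rejected

A rule that fits every label: even length AND contains 'n' — true of each 'Accepted' example, false of each 'Rejected' one.
yarn: Accepted (length 4, has 'n'). quartz: Rejected (length 6, no 'n'). ridge: Rejected (length 5, no 'n'). elk: Rejected (length 3, no 'n'). thyme: Rejected (length 5, no 'n').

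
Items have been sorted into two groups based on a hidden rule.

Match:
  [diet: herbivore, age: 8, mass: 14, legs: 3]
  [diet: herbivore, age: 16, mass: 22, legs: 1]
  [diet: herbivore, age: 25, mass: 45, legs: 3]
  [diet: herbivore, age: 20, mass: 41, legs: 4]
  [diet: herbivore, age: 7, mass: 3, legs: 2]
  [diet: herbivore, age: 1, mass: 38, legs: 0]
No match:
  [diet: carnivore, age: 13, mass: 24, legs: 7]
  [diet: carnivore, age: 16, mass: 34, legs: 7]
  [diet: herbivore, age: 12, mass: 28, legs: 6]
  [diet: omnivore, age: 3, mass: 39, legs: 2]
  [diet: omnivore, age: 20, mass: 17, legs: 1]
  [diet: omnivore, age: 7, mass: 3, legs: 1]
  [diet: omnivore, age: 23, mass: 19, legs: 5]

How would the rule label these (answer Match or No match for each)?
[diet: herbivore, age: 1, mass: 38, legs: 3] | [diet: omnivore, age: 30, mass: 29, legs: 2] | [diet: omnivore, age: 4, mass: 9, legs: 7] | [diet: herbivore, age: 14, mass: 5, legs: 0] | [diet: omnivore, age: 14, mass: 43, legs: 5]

Match, No match, No match, Match, No match

The pattern is that an item is 'Match' exactly when: diet is herbivore AND legs ≤ 4.
[diet: herbivore, age: 1, mass: 38, legs: 3] → diet is herbivore, legs = 3 → Match.
[diet: omnivore, age: 30, mass: 29, legs: 2] → diet is omnivore, legs = 2 → No match.
[diet: omnivore, age: 4, mass: 9, legs: 7] → diet is omnivore, legs = 7 → No match.
[diet: herbivore, age: 14, mass: 5, legs: 0] → diet is herbivore, legs = 0 → Match.
[diet: omnivore, age: 14, mass: 43, legs: 5] → diet is omnivore, legs = 5 → No match.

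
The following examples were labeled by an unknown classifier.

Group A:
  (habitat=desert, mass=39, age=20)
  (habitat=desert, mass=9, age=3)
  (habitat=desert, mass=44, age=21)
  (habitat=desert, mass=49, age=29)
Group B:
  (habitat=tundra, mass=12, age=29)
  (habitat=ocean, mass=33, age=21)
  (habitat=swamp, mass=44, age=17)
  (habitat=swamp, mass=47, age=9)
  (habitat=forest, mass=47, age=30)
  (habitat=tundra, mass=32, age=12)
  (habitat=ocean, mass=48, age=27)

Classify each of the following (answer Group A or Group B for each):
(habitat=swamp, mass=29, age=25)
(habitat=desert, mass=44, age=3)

Group B, Group A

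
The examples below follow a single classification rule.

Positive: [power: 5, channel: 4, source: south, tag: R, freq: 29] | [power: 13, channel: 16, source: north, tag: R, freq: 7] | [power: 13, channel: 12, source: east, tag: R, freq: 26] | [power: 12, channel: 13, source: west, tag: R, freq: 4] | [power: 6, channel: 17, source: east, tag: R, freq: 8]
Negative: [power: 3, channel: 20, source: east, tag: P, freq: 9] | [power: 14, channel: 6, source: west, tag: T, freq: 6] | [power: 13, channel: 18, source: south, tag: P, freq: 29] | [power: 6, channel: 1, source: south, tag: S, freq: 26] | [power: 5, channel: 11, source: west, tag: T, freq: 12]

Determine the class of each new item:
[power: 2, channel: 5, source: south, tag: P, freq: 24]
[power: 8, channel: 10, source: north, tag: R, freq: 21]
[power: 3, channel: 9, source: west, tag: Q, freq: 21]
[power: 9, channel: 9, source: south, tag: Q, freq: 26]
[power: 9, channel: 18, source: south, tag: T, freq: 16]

Negative, Positive, Negative, Negative, Negative

Comparing the two groups points to one rule — tag is R.
[power: 2, channel: 5, source: south, tag: P, freq: 24]: tag is P — does not fit, so Negative. [power: 8, channel: 10, source: north, tag: R, freq: 21]: tag is R — passes, so Positive. [power: 3, channel: 9, source: west, tag: Q, freq: 21]: tag is Q — does not fit, so Negative. [power: 9, channel: 9, source: south, tag: Q, freq: 26]: tag is Q — does not fit, so Negative. [power: 9, channel: 18, source: south, tag: T, freq: 16]: tag is T — does not fit, so Negative.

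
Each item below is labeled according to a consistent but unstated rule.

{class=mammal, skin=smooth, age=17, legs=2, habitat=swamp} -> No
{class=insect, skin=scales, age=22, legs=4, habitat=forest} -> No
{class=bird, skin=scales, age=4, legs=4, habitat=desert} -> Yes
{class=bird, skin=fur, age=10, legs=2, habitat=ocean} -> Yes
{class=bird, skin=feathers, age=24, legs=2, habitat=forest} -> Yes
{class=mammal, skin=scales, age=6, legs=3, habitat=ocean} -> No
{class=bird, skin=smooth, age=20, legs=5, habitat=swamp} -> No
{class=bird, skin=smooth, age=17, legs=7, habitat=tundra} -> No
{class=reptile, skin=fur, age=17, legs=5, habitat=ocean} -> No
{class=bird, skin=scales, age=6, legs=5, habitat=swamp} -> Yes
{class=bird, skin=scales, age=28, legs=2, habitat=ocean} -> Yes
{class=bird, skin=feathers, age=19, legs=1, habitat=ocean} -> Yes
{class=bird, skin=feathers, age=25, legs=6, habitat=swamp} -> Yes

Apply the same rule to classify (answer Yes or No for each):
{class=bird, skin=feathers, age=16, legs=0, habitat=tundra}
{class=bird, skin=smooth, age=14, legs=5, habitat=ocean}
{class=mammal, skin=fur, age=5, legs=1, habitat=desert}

Yes, No, No

The common property of the 'Yes' items is: skin is not smooth AND class is bird. No 'No' item has it.
{class=bird, skin=feathers, age=16, legs=0, habitat=tundra} — skin is feathers, class is bird, hence Yes. {class=bird, skin=smooth, age=14, legs=5, habitat=ocean} — skin is smooth, class is bird, hence No. {class=mammal, skin=fur, age=5, legs=1, habitat=desert} — skin is fur, class is mammal, hence No.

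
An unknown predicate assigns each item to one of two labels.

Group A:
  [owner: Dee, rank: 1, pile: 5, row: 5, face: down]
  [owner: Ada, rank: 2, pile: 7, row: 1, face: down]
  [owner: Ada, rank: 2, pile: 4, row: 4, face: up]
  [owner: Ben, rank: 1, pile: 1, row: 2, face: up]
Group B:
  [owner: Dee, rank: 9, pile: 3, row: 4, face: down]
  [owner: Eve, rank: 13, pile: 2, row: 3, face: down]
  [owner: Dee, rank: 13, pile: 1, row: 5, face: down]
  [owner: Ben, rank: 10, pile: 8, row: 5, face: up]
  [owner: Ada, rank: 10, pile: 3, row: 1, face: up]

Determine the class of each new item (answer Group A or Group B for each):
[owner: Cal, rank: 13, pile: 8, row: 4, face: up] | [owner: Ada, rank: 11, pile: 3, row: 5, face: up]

The pattern is that an item is 'Group A' exactly when: rank ≤ 2.
[owner: Cal, rank: 13, pile: 8, row: 4, face: up]: rank = 13 — fails this test, so Group B. [owner: Ada, rank: 11, pile: 3, row: 5, face: up]: rank = 11 — fails this test, so Group B.

Group B, Group B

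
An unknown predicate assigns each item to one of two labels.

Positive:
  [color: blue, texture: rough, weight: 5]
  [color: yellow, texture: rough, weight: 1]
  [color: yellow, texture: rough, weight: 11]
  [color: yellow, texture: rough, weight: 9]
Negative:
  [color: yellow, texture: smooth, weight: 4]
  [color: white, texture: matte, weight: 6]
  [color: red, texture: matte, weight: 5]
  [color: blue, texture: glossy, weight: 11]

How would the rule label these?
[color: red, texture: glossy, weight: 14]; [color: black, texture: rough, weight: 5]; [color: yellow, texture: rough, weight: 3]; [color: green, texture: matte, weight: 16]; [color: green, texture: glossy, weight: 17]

A rule that fits every label: texture is rough — true of each 'Positive' example, false of each 'Negative' one.
[color: red, texture: glossy, weight: 14] → texture is glossy → Negative. [color: black, texture: rough, weight: 5] → texture is rough → Positive. [color: yellow, texture: rough, weight: 3] → texture is rough → Positive. [color: green, texture: matte, weight: 16] → texture is matte → Negative. [color: green, texture: glossy, weight: 17] → texture is glossy → Negative.

Negative, Positive, Positive, Negative, Negative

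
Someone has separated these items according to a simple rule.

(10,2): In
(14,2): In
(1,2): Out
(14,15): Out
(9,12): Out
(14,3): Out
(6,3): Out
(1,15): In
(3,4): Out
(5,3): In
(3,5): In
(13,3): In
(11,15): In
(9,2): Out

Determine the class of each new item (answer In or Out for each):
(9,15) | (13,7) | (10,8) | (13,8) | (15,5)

The common property of the 'In' items is: sum is even. No 'Out' item has it.
(9,15): 9+15 = 24 — passes, so In.
(13,7): 13+7 = 20 — passes, so In.
(10,8): 10+8 = 18 — passes, so In.
(13,8): 13+8 = 21 — doesn't qualify, so Out.
(15,5): 15+5 = 20 — passes, so In.

In, In, In, Out, In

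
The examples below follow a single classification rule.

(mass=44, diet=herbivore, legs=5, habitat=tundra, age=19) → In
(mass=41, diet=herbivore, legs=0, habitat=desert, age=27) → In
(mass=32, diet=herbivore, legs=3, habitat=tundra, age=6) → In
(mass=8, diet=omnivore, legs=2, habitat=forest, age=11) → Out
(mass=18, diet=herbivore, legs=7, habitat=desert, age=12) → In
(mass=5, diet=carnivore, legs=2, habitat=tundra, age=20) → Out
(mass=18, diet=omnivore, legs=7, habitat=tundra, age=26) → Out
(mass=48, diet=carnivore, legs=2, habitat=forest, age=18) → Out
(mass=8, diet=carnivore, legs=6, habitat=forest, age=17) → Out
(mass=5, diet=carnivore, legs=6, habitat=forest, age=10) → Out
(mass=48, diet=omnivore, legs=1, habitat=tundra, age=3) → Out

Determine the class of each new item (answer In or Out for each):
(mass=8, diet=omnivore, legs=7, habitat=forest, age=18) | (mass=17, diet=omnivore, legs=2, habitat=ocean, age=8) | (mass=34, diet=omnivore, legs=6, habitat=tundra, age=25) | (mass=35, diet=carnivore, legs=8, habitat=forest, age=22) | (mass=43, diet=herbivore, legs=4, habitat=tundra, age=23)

The simplest hypothesis consistent with all the labels is: diet is herbivore.
(mass=8, diet=omnivore, legs=7, habitat=forest, age=18) — diet is omnivore, hence Out. (mass=17, diet=omnivore, legs=2, habitat=ocean, age=8) — diet is omnivore, hence Out. (mass=34, diet=omnivore, legs=6, habitat=tundra, age=25) — diet is omnivore, hence Out. (mass=35, diet=carnivore, legs=8, habitat=forest, age=22) — diet is carnivore, hence Out. (mass=43, diet=herbivore, legs=4, habitat=tundra, age=23) — diet is herbivore, hence In.

Out, Out, Out, Out, In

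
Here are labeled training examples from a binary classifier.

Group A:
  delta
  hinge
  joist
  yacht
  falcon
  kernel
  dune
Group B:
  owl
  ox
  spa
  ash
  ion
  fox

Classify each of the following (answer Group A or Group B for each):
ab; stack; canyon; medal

Group B, Group A, Group A, Group A

The distinguishing property — length ≥ 4 — holds for all the 'Group A' cases and none of the 'Group B' cases.
ab: length 2 — does not pass, so Group B. stack: length 5 — matches, so Group A. canyon: length 6 — matches, so Group A. medal: length 5 — matches, so Group A.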